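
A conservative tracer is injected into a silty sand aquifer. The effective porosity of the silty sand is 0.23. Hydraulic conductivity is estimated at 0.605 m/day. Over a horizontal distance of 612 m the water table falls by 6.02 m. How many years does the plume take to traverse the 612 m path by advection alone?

64.8

Hydraulic gradient i = Δh / L = 6.02 / 612 = 0.009837.
Darcy flux q = K · i = 0.6050 × 0.009837 = 0.005951 m/day.
Seepage velocity v = q / n_e = 0.005951 / 0.23 = 0.02587 m/day.
Travel time t = L / v = 612 / 0.02587 = 23653 days = 64.76 years.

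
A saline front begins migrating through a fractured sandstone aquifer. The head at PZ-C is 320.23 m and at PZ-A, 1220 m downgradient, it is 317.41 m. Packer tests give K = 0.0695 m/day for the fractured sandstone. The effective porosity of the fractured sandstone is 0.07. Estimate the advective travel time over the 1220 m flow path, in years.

1460

Hydraulic gradient i = (320.23 − 317.41) / 1220 = 2.82 / 1220 = 0.002311.
Darcy flux q = K · i = 0.06950 × 0.002311 = 0.0001606 m/day.
Seepage velocity v = q / n_e = 0.0001606 / 0.07 = 0.002295 m/day.
Travel time t = L / v = 1220 / 0.002295 = 5.316e+05 days = 1455 years.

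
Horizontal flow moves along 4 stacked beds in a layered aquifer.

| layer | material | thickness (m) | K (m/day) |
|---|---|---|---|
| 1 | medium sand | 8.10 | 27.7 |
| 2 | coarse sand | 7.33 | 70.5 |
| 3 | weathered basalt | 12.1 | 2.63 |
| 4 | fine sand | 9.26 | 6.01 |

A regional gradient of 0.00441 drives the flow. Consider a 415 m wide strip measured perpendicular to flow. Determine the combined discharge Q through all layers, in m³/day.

Flow is parallel to layering, so each bed carries its own Darcy discharge and the transmissivities add.
Σ(K_i·b_i) = 27.7×8.10 + 70.5×7.33 + 2.63×12.1 + 6.01×9.26 = 828.6 m²/day.
Hydraulic gradient i = 0.00441.
Q = Σ(K_i·b_i) · W · i = 828.6 × 415 × 0.004410 = 1516 m³/day.

1520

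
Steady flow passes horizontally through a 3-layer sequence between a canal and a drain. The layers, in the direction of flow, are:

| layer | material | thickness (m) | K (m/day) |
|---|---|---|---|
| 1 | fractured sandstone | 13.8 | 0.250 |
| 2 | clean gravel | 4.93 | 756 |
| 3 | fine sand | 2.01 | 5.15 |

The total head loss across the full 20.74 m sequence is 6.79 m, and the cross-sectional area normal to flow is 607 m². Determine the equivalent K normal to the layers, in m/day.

Flow is perpendicular to layering, so the layers act in series and the equivalent K is the thickness-weighted harmonic mean.
Total thickness L = 13.8 + 4.93 + 2.01 = 20.74 m.
Σ(b_i/K_i) = 13.8/0.250 + 4.93/756 + 2.01/5.15 = 55.60 d.
K_eq = L / Σ(b_i/K_i) = 20.74 / 55.60 = 0.3730 m/day.

0.373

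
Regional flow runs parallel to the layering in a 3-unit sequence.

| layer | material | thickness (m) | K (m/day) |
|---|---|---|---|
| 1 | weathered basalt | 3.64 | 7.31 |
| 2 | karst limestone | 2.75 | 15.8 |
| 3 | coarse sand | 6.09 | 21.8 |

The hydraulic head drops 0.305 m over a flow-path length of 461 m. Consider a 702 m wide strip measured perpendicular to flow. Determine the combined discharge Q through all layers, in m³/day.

Flow is parallel to layering, so each bed carries its own Darcy discharge and the transmissivities add.
Σ(K_i·b_i) = 7.31×3.64 + 15.8×2.75 + 21.8×6.09 = 202.8 m²/day.
Hydraulic gradient i = Δh / L = 0.305 / 461 = 0.0006616.
Q = Σ(K_i·b_i) · W · i = 202.8 × 702 × 0.0006616 = 94.20 m³/day.

94.2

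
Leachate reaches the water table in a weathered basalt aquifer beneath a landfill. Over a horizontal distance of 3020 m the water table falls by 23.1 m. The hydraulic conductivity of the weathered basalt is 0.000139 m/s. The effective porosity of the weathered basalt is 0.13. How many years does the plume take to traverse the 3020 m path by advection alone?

Convert K: 0.000139 m/s × 86400 = 12.01 m/day.
Hydraulic gradient i = Δh / L = 23.1 / 3020 = 0.007649.
Darcy flux q = K · i = 12.01 × 0.007649 = 0.09186 m/day.
Seepage velocity v = q / n_e = 0.09186 / 0.13 = 0.7066 m/day.
Travel time t = L / v = 3020 / 0.7066 = 4274 days = 11.70 years.

11.7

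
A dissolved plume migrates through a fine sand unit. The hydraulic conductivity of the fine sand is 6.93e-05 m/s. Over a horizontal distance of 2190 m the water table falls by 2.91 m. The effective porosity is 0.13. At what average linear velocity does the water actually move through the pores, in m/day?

Convert K: 6.93e-05 m/s × 86400 = 5.988 m/day.
Hydraulic gradient i = Δh / L = 2.91 / 2190 = 0.001329.
Darcy flux q = K · i = 5.988 × 0.001329 = 0.007956 m/day.
Seepage velocity v = q / n_e = 0.007956 / 0.13 = 0.06120 m/day.

0.0612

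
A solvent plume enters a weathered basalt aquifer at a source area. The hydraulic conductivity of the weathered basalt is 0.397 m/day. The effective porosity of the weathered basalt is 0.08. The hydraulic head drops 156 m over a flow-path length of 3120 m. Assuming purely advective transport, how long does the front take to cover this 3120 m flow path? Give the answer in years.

Hydraulic gradient i = Δh / L = 156 / 3120 = 0.05000.
Darcy flux q = K · i = 0.3970 × 0.05000 = 0.01985 m/day.
Seepage velocity v = q / n_e = 0.01985 / 0.08 = 0.2481 m/day.
Travel time t = L / v = 3120 / 0.2481 = 12574 days = 34.43 years.

34.4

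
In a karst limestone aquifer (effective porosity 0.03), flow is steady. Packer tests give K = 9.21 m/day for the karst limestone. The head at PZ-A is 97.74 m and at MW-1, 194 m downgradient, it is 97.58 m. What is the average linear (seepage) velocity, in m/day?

Hydraulic gradient i = (97.74 − 97.58) / 194 = 0.16 / 194 = 0.0008247.
Darcy flux q = K · i = 9.210 × 0.0008247 = 0.007596 m/day.
Seepage velocity v = q / n_e = 0.007596 / 0.03 = 0.2532 m/day.

0.253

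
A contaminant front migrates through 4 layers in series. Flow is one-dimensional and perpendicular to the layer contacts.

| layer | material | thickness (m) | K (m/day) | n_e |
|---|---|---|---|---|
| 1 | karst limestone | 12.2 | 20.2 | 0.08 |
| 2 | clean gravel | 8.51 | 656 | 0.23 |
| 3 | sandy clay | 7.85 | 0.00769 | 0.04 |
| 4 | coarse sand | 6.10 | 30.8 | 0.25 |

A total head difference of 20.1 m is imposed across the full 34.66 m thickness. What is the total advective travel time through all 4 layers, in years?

With flow normal to the layers, continuity requires the same specific discharge q through every layer.
Σ(b_i/K_i) = 12.2/20.2 + 8.51/656 + 7.85/0.00769 + 6.10/30.8 = 1022 d.
q = Δh / Σ(b_i/K_i) = 20.1 / 1022 = 0.01967 m/day.
In each layer the seepage velocity is v_i = q/n_i, so the layer transit time is t_i = b_i·n_i / q:
  layer 1 (karst limestone): t_1 = 12.2 × 0.08 / 0.01967 = 49.61 d
  layer 2 (clean gravel): t_2 = 8.51 × 0.23 / 0.01967 = 99.48 d
  layer 3 (sandy clay): t_3 = 7.85 × 0.04 / 0.01967 = 15.96 d
  layer 4 (coarse sand): t_4 = 6.10 × 0.25 / 0.01967 = 77.51 d
Total t = Σ t_i = 242.6 days = 0.6641 years.

0.664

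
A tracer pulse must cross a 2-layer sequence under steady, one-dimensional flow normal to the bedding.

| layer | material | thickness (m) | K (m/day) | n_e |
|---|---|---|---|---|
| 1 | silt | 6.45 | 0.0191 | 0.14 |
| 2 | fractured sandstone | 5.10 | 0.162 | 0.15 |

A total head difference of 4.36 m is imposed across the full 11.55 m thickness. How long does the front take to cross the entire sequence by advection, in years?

0.387

With flow normal to the layers, continuity requires the same specific discharge q through every layer.
Σ(b_i/K_i) = 6.45/0.0191 + 5.10/0.162 = 369.2 d.
q = Δh / Σ(b_i/K_i) = 4.36 / 369.2 = 0.01181 m/day.
In each layer the seepage velocity is v_i = q/n_i, so the layer transit time is t_i = b_i·n_i / q:
  layer 1 (silt): t_1 = 6.45 × 0.14 / 0.01181 = 76.46 d
  layer 2 (fractured sandstone): t_2 = 5.10 × 0.15 / 0.01181 = 64.78 d
Total t = Σ t_i = 141.2 days = 0.3867 years.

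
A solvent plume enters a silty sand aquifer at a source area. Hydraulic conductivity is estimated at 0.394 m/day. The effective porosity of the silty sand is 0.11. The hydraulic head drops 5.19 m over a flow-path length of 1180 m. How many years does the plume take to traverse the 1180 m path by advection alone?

205

Hydraulic gradient i = Δh / L = 5.19 / 1180 = 0.004398.
Darcy flux q = K · i = 0.3940 × 0.004398 = 0.001733 m/day.
Seepage velocity v = q / n_e = 0.001733 / 0.11 = 0.01575 m/day.
Travel time t = L / v = 1180 / 0.01575 = 74902 days = 205.1 years.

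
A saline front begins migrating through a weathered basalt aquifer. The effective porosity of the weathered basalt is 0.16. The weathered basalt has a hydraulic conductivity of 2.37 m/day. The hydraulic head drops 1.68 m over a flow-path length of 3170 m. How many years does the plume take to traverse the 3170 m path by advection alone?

1110

Hydraulic gradient i = Δh / L = 1.68 / 3170 = 0.0005300.
Darcy flux q = K · i = 2.370 × 0.0005300 = 0.001256 m/day.
Seepage velocity v = q / n_e = 0.001256 / 0.16 = 0.007850 m/day.
Travel time t = L / v = 3170 / 0.007850 = 4.038e+05 days = 1106 years.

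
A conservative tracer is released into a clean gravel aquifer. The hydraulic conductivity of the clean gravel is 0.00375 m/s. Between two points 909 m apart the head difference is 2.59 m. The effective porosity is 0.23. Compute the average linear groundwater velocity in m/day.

Convert K: 0.00375 m/s × 86400 = 324.0 m/day.
Hydraulic gradient i = Δh / L = 2.59 / 909 = 0.002849.
Darcy flux q = K · i = 324.0 × 0.002849 = 0.9232 m/day.
Seepage velocity v = q / n_e = 0.9232 / 0.23 = 4.014 m/day.

4.01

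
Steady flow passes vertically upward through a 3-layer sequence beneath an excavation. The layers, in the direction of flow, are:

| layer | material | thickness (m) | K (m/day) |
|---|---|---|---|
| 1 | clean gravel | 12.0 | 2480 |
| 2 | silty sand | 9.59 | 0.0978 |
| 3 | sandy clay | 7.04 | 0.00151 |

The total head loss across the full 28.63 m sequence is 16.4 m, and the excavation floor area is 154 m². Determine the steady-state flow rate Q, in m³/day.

Flow is perpendicular to layering, so the layers act in series and the equivalent K is the thickness-weighted harmonic mean.
Total thickness L = 12.0 + 9.59 + 7.04 = 28.63 m.
Σ(b_i/K_i) = 12.0/2480 + 9.59/0.0978 + 7.04/0.00151 = 4760 d.
K_eq = L / Σ(b_i/K_i) = 28.63 / 4760 = 0.006014 m/day.
Q = K_eq · A · (Δh/L) = 0.006014 × 154 × (16.4/28.63) = 0.5306 m³/day.

0.531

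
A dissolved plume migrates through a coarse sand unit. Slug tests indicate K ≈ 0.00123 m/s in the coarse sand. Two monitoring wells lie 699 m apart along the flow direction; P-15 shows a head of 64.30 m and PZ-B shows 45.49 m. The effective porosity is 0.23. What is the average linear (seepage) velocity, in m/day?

12.4

Convert K: 0.00123 m/s × 86400 = 106.3 m/day.
Hydraulic gradient i = (64.30 − 45.49) / 699 = 18.81 / 699 = 0.02691.
Darcy flux q = K · i = 106.3 × 0.02691 = 2.860 m/day.
Seepage velocity v = q / n_e = 2.860 / 0.23 = 12.43 m/day.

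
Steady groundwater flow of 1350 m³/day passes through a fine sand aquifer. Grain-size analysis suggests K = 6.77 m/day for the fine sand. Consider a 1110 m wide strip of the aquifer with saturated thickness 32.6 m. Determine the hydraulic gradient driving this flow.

Cross-sectional area A = 1110 × 32.6 = 36186 m².
From Q = K·A·i, i = Q / (K·A) = 1350 / (6.770 × 36186) = 0.005511.

0.00551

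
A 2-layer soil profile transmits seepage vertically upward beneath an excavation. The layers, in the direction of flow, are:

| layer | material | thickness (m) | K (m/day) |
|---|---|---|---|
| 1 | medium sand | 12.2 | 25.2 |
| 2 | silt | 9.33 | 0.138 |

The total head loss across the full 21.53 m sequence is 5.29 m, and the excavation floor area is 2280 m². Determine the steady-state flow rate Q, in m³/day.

177

Flow is perpendicular to layering, so the layers act in series and the equivalent K is the thickness-weighted harmonic mean.
Total thickness L = 12.2 + 9.33 = 21.53 m.
Σ(b_i/K_i) = 12.2/25.2 + 9.33/0.138 = 68.09 d.
K_eq = L / Σ(b_i/K_i) = 21.53 / 68.09 = 0.3162 m/day.
Q = K_eq · A · (Δh/L) = 0.3162 × 2280 × (5.29/21.53) = 177.1 m³/day.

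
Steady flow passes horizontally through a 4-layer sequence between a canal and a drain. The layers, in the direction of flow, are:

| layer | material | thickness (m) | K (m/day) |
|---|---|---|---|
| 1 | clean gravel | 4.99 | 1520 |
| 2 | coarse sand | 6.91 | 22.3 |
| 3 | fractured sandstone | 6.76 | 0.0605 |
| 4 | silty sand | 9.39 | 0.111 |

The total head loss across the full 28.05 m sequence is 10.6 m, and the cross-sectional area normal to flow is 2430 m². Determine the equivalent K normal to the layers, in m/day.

0.143

Flow is perpendicular to layering, so the layers act in series and the equivalent K is the thickness-weighted harmonic mean.
Total thickness L = 4.99 + 6.91 + 6.76 + 9.39 = 28.05 m.
Σ(b_i/K_i) = 4.99/1520 + 6.91/22.3 + 6.76/0.0605 + 9.39/0.111 = 196.6 d.
K_eq = L / Σ(b_i/K_i) = 28.05 / 196.6 = 0.1426 m/day.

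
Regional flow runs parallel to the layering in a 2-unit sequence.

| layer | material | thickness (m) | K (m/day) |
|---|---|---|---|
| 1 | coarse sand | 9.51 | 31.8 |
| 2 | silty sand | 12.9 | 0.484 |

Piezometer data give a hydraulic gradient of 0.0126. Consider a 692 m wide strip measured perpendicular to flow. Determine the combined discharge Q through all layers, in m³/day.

2690

Flow is parallel to layering, so each bed carries its own Darcy discharge and the transmissivities add.
Σ(K_i·b_i) = 31.8×9.51 + 0.484×12.9 = 308.7 m²/day.
Hydraulic gradient i = 0.0126.
Q = Σ(K_i·b_i) · W · i = 308.7 × 692 × 0.01260 = 2691 m³/day.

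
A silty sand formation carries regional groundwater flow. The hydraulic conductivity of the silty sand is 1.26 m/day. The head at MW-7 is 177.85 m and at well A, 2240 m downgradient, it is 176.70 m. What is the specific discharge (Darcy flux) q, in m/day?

0.000647

Hydraulic gradient i = (177.85 − 176.70) / 2240 = 1.15 / 2240 = 0.0005134.
Specific discharge q = K · i = 1.260 × 0.0005134 = 0.0006469 m/day.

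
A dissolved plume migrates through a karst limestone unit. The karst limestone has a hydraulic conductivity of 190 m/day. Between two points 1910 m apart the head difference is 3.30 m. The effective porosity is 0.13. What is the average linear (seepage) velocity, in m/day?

2.53

Hydraulic gradient i = Δh / L = 3.30 / 1910 = 0.001728.
Darcy flux q = K · i = 190.0 × 0.001728 = 0.3283 m/day.
Seepage velocity v = q / n_e = 0.3283 / 0.13 = 2.525 m/day.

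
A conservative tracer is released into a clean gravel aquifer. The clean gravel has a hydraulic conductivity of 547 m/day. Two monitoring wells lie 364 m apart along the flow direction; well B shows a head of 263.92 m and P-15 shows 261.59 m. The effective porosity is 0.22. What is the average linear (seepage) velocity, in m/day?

Hydraulic gradient i = (263.92 − 261.59) / 364 = 2.33 / 364 = 0.006401.
Darcy flux q = K · i = 547.0 × 0.006401 = 3.501 m/day.
Seepage velocity v = q / n_e = 3.501 / 0.22 = 15.92 m/day.

15.9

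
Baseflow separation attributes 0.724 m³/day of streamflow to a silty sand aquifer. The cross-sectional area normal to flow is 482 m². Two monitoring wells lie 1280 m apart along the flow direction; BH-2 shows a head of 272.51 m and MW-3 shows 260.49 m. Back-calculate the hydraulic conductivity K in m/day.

0.160

Hydraulic gradient i = (272.51 − 260.49) / 1280 = 12.02 / 1280 = 0.009391.
From Q = K·A·i, K = Q / (A·i) = 0.724 / (482.0 × 0.009391) = 0.1600 m/day.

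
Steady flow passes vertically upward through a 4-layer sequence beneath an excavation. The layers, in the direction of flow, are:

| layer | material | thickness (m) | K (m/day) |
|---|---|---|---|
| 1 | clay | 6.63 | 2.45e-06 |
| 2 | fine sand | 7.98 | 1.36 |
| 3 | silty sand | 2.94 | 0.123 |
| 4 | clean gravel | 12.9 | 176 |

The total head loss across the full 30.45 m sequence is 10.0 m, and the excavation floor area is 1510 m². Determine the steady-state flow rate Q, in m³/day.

Flow is perpendicular to layering, so the layers act in series and the equivalent K is the thickness-weighted harmonic mean.
Total thickness L = 6.63 + 7.98 + 2.94 + 12.9 = 30.45 m.
Σ(b_i/K_i) = 6.63/2.45e-06 + 7.98/1.36 + 2.94/0.123 + 12.9/176 = 2.706e+06 d.
K_eq = L / Σ(b_i/K_i) = 30.45 / 2.706e+06 = 1.125e-05 m/day.
Q = K_eq · A · (Δh/L) = 1.125e-05 × 1510 × (10.0/30.45) = 0.005580 m³/day.

0.00558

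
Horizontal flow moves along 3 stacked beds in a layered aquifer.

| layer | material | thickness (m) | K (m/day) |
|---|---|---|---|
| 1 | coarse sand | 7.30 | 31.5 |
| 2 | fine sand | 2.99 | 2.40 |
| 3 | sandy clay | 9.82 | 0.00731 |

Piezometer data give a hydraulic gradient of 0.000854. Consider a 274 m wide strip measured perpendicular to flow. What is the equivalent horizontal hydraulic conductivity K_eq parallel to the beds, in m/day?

Flow is parallel to layering, so each bed carries its own Darcy discharge and the transmissivities add.
Σ(K_i·b_i) = 31.5×7.30 + 2.40×2.99 + 0.00731×9.82 = 237.2 m²/day.
Total thickness b = 20.11 m, so K_eq = Σ(K_i·b_i)/b = 11.80 m/day.

11.8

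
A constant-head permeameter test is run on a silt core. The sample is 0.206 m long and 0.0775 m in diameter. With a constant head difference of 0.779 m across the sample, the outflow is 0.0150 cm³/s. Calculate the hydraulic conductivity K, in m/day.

Cross-sectional area A = π·(d/2)² = π × (0.0775/2)² = 0.004717 m².
Convert discharge: 0.0150 cm³/s = 1.500e-08 m³/s.
Darcy's law rearranged: K = Q·L / (A·Δh) = 1.500e-08 × 0.206 / (0.004717 × 0.779) = 8.409e-07 m/s = 0.07265 m/day.

0.0727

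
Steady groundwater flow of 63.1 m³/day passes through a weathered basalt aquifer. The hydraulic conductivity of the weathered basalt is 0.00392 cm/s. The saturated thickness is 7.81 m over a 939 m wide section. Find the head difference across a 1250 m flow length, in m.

Convert K: 0.00392 cm/s × 864 = 3.387 m/day.
Cross-sectional area A = 939 × 7.81 = 7334 m².
From Q = K·A·i, i = Q / (K·A) = 63.1 / (3.387 × 7334) = 0.002540.
Head loss Δh = i · L = 0.002540 × 1250 = 3.176 m.

3.18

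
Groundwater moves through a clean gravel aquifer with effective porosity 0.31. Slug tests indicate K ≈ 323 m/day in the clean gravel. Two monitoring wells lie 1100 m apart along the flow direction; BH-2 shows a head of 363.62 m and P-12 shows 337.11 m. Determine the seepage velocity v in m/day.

25.1

Hydraulic gradient i = (363.62 − 337.11) / 1100 = 26.51 / 1100 = 0.02410.
Darcy flux q = K · i = 323.0 × 0.02410 = 7.784 m/day.
Seepage velocity v = q / n_e = 7.784 / 0.31 = 25.11 m/day.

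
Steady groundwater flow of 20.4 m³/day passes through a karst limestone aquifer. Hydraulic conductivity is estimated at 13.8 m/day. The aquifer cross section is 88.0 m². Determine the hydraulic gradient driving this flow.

0.0168

From Q = K·A·i, i = Q / (K·A) = 20.4 / (13.80 × 88.00) = 0.01680.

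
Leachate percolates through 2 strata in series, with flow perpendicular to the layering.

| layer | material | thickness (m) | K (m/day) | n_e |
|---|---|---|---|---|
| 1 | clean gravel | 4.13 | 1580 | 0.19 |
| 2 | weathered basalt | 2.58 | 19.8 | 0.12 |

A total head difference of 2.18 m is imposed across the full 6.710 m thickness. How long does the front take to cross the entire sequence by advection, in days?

0.0667

With flow normal to the layers, continuity requires the same specific discharge q through every layer.
Σ(b_i/K_i) = 4.13/1580 + 2.58/19.8 = 0.1329 d.
q = Δh / Σ(b_i/K_i) = 2.18 / 0.1329 = 16.40 m/day.
In each layer the seepage velocity is v_i = q/n_i, so the layer transit time is t_i = b_i·n_i / q:
  layer 1 (clean gravel): t_1 = 4.13 × 0.19 / 16.40 = 0.04784 d
  layer 2 (weathered basalt): t_2 = 2.58 × 0.12 / 16.40 = 0.01888 d
Total t = Σ t_i = 0.06672 days.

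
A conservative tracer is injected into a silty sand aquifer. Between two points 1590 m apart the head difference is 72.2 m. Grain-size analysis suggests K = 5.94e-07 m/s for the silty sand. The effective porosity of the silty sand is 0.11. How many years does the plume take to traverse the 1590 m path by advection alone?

Convert K: 5.94e-07 m/s × 86400 = 0.05132 m/day.
Hydraulic gradient i = Δh / L = 72.2 / 1590 = 0.04541.
Darcy flux q = K · i = 0.05132 × 0.04541 = 0.002330 m/day.
Seepage velocity v = q / n_e = 0.002330 / 0.11 = 0.02119 m/day.
Travel time t = L / v = 1590 / 0.02119 = 75050 days = 205.5 years.

205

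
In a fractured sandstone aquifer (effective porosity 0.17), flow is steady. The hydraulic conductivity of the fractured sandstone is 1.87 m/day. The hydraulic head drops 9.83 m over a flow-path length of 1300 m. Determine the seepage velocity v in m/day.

Hydraulic gradient i = Δh / L = 9.83 / 1300 = 0.007562.
Darcy flux q = K · i = 1.870 × 0.007562 = 0.01414 m/day.
Seepage velocity v = q / n_e = 0.01414 / 0.17 = 0.08318 m/day.

0.0832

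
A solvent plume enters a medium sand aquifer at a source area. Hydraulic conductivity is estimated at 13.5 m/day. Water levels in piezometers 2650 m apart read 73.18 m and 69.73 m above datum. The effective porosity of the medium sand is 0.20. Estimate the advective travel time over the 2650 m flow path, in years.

Hydraulic gradient i = (73.18 − 69.73) / 2650 = 3.45 / 2650 = 0.001302.
Darcy flux q = K · i = 13.50 × 0.001302 = 0.01758 m/day.
Seepage velocity v = q / n_e = 0.01758 / 0.20 = 0.08788 m/day.
Travel time t = L / v = 2650 / 0.08788 = 30156 days = 82.56 years.

82.6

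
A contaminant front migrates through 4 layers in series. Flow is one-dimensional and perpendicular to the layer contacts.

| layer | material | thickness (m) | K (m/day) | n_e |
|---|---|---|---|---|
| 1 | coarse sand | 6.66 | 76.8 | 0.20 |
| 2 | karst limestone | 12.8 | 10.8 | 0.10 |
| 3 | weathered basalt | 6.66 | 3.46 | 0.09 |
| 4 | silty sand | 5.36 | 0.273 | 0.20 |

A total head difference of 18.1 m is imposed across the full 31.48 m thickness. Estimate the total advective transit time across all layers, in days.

With flow normal to the layers, continuity requires the same specific discharge q through every layer.
Σ(b_i/K_i) = 6.66/76.8 + 12.8/10.8 + 6.66/3.46 + 5.36/0.273 = 22.83 d.
q = Δh / Σ(b_i/K_i) = 18.1 / 22.83 = 0.7928 m/day.
In each layer the seepage velocity is v_i = q/n_i, so the layer transit time is t_i = b_i·n_i / q:
  layer 1 (coarse sand): t_1 = 6.66 × 0.20 / 0.7928 = 1.680 d
  layer 2 (karst limestone): t_2 = 12.8 × 0.10 / 0.7928 = 1.615 d
  layer 3 (weathered basalt): t_3 = 6.66 × 0.09 / 0.7928 = 0.7561 d
  layer 4 (silty sand): t_4 = 5.36 × 0.20 / 0.7928 = 1.352 d
Total t = Σ t_i = 5.403 days.

5.40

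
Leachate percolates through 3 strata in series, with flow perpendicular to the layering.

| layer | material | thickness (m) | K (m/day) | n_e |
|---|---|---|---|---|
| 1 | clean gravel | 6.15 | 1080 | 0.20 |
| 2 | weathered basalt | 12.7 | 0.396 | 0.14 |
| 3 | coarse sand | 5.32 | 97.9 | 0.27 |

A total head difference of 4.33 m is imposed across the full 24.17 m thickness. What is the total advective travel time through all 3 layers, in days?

33.0

With flow normal to the layers, continuity requires the same specific discharge q through every layer.
Σ(b_i/K_i) = 6.15/1080 + 12.7/0.396 + 5.32/97.9 = 32.13 d.
q = Δh / Σ(b_i/K_i) = 4.33 / 32.13 = 0.1348 m/day.
In each layer the seepage velocity is v_i = q/n_i, so the layer transit time is t_i = b_i·n_i / q:
  layer 1 (clean gravel): t_1 = 6.15 × 0.20 / 0.1348 = 9.127 d
  layer 2 (weathered basalt): t_2 = 12.7 × 0.14 / 0.1348 = 13.19 d
  layer 3 (coarse sand): t_3 = 5.32 × 0.27 / 0.1348 = 10.66 d
Total t = Σ t_i = 32.98 days.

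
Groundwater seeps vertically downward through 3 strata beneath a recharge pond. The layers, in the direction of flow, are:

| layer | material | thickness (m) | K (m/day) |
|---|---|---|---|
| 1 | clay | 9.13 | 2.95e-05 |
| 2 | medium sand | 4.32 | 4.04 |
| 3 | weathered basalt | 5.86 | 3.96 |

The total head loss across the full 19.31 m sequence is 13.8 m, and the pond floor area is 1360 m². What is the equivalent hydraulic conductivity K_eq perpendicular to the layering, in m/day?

Flow is perpendicular to layering, so the layers act in series and the equivalent K is the thickness-weighted harmonic mean.
Total thickness L = 9.13 + 4.32 + 5.86 = 19.31 m.
Σ(b_i/K_i) = 9.13/2.95e-05 + 4.32/4.04 + 5.86/3.96 = 3.095e+05 d.
K_eq = L / Σ(b_i/K_i) = 19.31 / 3.095e+05 = 6.239e-05 m/day.

6.24e-05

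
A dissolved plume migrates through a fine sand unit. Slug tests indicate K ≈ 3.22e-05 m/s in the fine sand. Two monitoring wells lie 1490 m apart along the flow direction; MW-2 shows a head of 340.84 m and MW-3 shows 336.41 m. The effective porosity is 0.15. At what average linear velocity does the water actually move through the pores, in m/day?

0.0551

Convert K: 3.22e-05 m/s × 86400 = 2.782 m/day.
Hydraulic gradient i = (340.84 − 336.41) / 1490 = 4.43 / 1490 = 0.002973.
Darcy flux q = K · i = 2.782 × 0.002973 = 0.008272 m/day.
Seepage velocity v = q / n_e = 0.008272 / 0.15 = 0.05514 m/day.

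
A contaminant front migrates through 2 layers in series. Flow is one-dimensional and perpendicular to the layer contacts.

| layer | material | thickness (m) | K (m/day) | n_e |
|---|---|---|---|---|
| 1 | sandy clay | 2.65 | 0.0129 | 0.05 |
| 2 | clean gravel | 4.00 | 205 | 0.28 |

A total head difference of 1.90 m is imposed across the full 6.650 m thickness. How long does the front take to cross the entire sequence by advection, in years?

0.371

With flow normal to the layers, continuity requires the same specific discharge q through every layer.
Σ(b_i/K_i) = 2.65/0.0129 + 4.00/205 = 205.4 d.
q = Δh / Σ(b_i/K_i) = 1.90 / 205.4 = 0.009248 m/day.
In each layer the seepage velocity is v_i = q/n_i, so the layer transit time is t_i = b_i·n_i / q:
  layer 1 (sandy clay): t_1 = 2.65 × 0.05 / 0.009248 = 14.33 d
  layer 2 (clean gravel): t_2 = 4.00 × 0.28 / 0.009248 = 121.1 d
Total t = Σ t_i = 135.4 days = 0.3708 years.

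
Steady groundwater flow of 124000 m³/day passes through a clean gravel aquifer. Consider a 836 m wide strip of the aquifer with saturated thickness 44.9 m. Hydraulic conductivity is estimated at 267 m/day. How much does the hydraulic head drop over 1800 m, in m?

22.3

Cross-sectional area A = 836 × 44.9 = 37536 m².
From Q = K·A·i, i = Q / (K·A) = 124000 / (267.0 × 37536) = 0.01237.
Head loss Δh = i · L = 0.01237 × 1800 = 22.27 m.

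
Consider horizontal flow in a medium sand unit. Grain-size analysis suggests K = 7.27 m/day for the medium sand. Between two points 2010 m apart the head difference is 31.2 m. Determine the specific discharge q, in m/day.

Hydraulic gradient i = Δh / L = 31.2 / 2010 = 0.01552.
Specific discharge q = K · i = 7.270 × 0.01552 = 0.1128 m/day.

0.113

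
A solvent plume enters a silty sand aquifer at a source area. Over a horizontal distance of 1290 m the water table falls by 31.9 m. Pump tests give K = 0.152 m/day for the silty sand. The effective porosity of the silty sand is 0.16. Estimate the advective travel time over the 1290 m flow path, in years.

Hydraulic gradient i = Δh / L = 31.9 / 1290 = 0.02473.
Darcy flux q = K · i = 0.1520 × 0.02473 = 0.003759 m/day.
Seepage velocity v = q / n_e = 0.003759 / 0.16 = 0.02349 m/day.
Travel time t = L / v = 1290 / 0.02349 = 54912 days = 150.3 years.

150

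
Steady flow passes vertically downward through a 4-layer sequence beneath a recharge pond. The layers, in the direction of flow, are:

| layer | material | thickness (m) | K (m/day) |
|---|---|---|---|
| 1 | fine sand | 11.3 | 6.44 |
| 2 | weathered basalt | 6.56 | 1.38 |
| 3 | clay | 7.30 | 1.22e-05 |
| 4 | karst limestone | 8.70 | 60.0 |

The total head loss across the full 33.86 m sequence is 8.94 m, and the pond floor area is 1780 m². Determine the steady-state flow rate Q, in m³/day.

0.0266

Flow is perpendicular to layering, so the layers act in series and the equivalent K is the thickness-weighted harmonic mean.
Total thickness L = 11.3 + 6.56 + 7.30 + 8.70 = 33.86 m.
Σ(b_i/K_i) = 11.3/6.44 + 6.56/1.38 + 7.30/1.22e-05 + 8.70/60.0 = 5.984e+05 d.
K_eq = L / Σ(b_i/K_i) = 33.86 / 5.984e+05 = 5.659e-05 m/day.
Q = K_eq · A · (Δh/L) = 5.659e-05 × 1780 × (8.94/33.86) = 0.02659 m³/day.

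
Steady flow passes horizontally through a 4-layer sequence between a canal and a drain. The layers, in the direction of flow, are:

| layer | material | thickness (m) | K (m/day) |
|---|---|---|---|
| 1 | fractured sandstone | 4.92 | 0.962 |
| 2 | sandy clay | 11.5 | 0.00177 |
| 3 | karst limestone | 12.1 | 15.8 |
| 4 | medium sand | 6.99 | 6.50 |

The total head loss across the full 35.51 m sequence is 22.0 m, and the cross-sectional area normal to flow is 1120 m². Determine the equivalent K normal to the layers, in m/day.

Flow is perpendicular to layering, so the layers act in series and the equivalent K is the thickness-weighted harmonic mean.
Total thickness L = 4.92 + 11.5 + 12.1 + 6.99 = 35.51 m.
Σ(b_i/K_i) = 4.92/0.962 + 11.5/0.00177 + 12.1/15.8 + 6.99/6.50 = 6504 d.
K_eq = L / Σ(b_i/K_i) = 35.51 / 6504 = 0.005460 m/day.

0.00546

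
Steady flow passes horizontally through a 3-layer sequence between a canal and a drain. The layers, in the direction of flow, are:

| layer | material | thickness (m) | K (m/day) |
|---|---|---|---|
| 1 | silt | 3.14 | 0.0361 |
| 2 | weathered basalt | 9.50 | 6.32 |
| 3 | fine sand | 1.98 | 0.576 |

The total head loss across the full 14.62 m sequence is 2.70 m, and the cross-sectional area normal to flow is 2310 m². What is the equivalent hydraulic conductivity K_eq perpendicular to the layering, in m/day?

Flow is perpendicular to layering, so the layers act in series and the equivalent K is the thickness-weighted harmonic mean.
Total thickness L = 3.14 + 9.50 + 1.98 = 14.62 m.
Σ(b_i/K_i) = 3.14/0.0361 + 9.50/6.32 + 1.98/0.576 = 91.92 d.
K_eq = L / Σ(b_i/K_i) = 14.62 / 91.92 = 0.1590 m/day.

0.159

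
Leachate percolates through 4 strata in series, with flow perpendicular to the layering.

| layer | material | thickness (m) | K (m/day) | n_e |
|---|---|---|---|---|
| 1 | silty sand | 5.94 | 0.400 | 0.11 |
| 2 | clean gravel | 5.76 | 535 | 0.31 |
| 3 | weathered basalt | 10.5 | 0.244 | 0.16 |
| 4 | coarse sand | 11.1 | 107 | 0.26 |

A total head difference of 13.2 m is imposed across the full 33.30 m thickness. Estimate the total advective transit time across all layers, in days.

30.8

With flow normal to the layers, continuity requires the same specific discharge q through every layer.
Σ(b_i/K_i) = 5.94/0.400 + 5.76/535 + 10.5/0.244 + 11.1/107 = 58.00 d.
q = Δh / Σ(b_i/K_i) = 13.2 / 58.00 = 0.2276 m/day.
In each layer the seepage velocity is v_i = q/n_i, so the layer transit time is t_i = b_i·n_i / q:
  layer 1 (silty sand): t_1 = 5.94 × 0.11 / 0.2276 = 2.871 d
  layer 2 (clean gravel): t_2 = 5.76 × 0.31 / 0.2276 = 7.845 d
  layer 3 (weathered basalt): t_3 = 10.5 × 0.16 / 0.2276 = 7.381 d
  layer 4 (coarse sand): t_4 = 11.1 × 0.26 / 0.2276 = 12.68 d
Total t = Σ t_i = 30.78 days.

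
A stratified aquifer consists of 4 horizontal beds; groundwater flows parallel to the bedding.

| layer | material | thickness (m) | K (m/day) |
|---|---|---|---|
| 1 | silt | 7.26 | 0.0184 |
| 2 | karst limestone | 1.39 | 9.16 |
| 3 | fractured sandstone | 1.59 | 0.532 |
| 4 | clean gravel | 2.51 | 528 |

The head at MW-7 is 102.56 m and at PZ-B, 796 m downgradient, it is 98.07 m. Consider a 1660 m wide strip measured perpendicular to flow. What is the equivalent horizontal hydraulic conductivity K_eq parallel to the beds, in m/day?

Flow is parallel to layering, so each bed carries its own Darcy discharge and the transmissivities add.
Σ(K_i·b_i) = 0.0184×7.26 + 9.16×1.39 + 0.532×1.59 + 528×2.51 = 1339 m²/day.
Total thickness b = 12.75 m, so K_eq = Σ(K_i·b_i)/b = 105.0 m/day.

105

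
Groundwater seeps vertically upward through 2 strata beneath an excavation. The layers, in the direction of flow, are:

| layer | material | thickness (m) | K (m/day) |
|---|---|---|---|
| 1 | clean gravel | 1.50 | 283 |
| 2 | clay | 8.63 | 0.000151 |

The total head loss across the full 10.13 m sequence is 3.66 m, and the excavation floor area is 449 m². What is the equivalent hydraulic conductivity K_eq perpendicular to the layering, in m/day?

Flow is perpendicular to layering, so the layers act in series and the equivalent K is the thickness-weighted harmonic mean.
Total thickness L = 1.50 + 8.63 = 10.13 m.
Σ(b_i/K_i) = 1.50/283 + 8.63/0.000151 = 57152 d.
K_eq = L / Σ(b_i/K_i) = 10.13 / 57152 = 0.0001772 m/day.

0.000177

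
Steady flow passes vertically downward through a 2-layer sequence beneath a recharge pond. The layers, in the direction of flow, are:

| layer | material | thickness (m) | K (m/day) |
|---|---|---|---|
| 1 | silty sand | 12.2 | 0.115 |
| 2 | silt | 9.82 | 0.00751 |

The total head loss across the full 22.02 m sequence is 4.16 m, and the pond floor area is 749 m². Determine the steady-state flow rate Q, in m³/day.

2.20

Flow is perpendicular to layering, so the layers act in series and the equivalent K is the thickness-weighted harmonic mean.
Total thickness L = 12.2 + 9.82 = 22.02 m.
Σ(b_i/K_i) = 12.2/0.115 + 9.82/0.00751 = 1414 d.
K_eq = L / Σ(b_i/K_i) = 22.02 / 1414 = 0.01558 m/day.
Q = K_eq · A · (Δh/L) = 0.01558 × 749 × (4.16/22.02) = 2.204 m³/day.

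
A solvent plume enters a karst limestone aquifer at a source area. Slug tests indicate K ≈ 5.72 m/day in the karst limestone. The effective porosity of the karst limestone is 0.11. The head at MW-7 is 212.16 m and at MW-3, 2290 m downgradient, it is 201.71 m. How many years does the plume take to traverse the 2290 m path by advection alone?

26.4

Hydraulic gradient i = (212.16 − 201.71) / 2290 = 10.45 / 2290 = 0.004563.
Darcy flux q = K · i = 5.720 × 0.004563 = 0.02610 m/day.
Seepage velocity v = q / n_e = 0.02610 / 0.11 = 0.2373 m/day.
Travel time t = L / v = 2290 / 0.2373 = 9651 days = 26.42 years.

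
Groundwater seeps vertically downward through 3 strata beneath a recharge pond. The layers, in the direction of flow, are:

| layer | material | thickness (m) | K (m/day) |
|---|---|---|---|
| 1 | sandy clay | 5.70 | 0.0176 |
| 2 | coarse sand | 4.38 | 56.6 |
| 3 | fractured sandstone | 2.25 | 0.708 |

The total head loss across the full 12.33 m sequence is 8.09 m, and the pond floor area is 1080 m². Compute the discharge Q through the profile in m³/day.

Flow is perpendicular to layering, so the layers act in series and the equivalent K is the thickness-weighted harmonic mean.
Total thickness L = 5.70 + 4.38 + 2.25 = 12.33 m.
Σ(b_i/K_i) = 5.70/0.0176 + 4.38/56.6 + 2.25/0.708 = 327.1 d.
K_eq = L / Σ(b_i/K_i) = 12.33 / 327.1 = 0.03769 m/day.
Q = K_eq · A · (Δh/L) = 0.03769 × 1080 × (8.09/12.33) = 26.71 m³/day.

26.7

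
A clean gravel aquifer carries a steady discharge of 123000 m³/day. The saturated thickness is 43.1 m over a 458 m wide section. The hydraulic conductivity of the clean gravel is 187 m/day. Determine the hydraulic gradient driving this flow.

Cross-sectional area A = 458 × 43.1 = 19740 m².
From Q = K·A·i, i = Q / (K·A) = 123000 / (187.0 × 19740) = 0.03332.

0.0333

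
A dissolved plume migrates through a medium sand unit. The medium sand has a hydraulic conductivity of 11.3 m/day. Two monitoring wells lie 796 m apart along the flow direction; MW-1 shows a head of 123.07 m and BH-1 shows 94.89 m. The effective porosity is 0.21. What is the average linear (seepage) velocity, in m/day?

Hydraulic gradient i = (123.07 − 94.89) / 796 = 28.18 / 796 = 0.03540.
Darcy flux q = K · i = 11.30 × 0.03540 = 0.4000 m/day.
Seepage velocity v = q / n_e = 0.4000 / 0.21 = 1.905 m/day.

1.90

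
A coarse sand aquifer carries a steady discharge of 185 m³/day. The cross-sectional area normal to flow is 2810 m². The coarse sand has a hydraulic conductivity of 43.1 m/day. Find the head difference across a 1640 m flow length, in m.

From Q = K·A·i, i = Q / (K·A) = 185 / (43.10 × 2810) = 0.001528.
Head loss Δh = i · L = 0.001528 × 1640 = 2.505 m.

2.51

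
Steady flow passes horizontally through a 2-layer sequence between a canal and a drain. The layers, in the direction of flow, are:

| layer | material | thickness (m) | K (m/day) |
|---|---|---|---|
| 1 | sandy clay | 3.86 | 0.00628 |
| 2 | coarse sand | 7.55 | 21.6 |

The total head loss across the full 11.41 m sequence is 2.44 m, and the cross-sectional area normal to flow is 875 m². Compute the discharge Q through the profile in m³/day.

3.47

Flow is perpendicular to layering, so the layers act in series and the equivalent K is the thickness-weighted harmonic mean.
Total thickness L = 3.86 + 7.55 = 11.41 m.
Σ(b_i/K_i) = 3.86/0.00628 + 7.55/21.6 = 615.0 d.
K_eq = L / Σ(b_i/K_i) = 11.41 / 615.0 = 0.01855 m/day.
Q = K_eq · A · (Δh/L) = 0.01855 × 875 × (2.44/11.41) = 3.472 m³/day.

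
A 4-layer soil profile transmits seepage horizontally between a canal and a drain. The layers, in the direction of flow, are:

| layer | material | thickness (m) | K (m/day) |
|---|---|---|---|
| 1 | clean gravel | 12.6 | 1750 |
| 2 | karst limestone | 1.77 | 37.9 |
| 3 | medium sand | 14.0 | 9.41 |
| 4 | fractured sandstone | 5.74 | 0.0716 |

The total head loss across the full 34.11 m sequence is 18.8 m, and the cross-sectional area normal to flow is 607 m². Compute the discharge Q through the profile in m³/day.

140

Flow is perpendicular to layering, so the layers act in series and the equivalent K is the thickness-weighted harmonic mean.
Total thickness L = 12.6 + 1.77 + 14.0 + 5.74 = 34.11 m.
Σ(b_i/K_i) = 12.6/1750 + 1.77/37.9 + 14.0/9.41 + 5.74/0.0716 = 81.71 d.
K_eq = L / Σ(b_i/K_i) = 34.11 / 81.71 = 0.4175 m/day.
Q = K_eq · A · (Δh/L) = 0.4175 × 607 × (18.8/34.11) = 139.7 m³/day.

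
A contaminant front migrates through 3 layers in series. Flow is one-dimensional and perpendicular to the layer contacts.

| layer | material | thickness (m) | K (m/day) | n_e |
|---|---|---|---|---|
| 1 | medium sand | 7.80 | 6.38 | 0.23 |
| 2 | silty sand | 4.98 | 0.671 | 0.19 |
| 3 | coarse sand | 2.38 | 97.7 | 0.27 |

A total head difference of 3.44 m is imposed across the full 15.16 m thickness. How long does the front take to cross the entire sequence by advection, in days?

8.52

With flow normal to the layers, continuity requires the same specific discharge q through every layer.
Σ(b_i/K_i) = 7.80/6.38 + 4.98/0.671 + 2.38/97.7 = 8.669 d.
q = Δh / Σ(b_i/K_i) = 3.44 / 8.669 = 0.3968 m/day.
In each layer the seepage velocity is v_i = q/n_i, so the layer transit time is t_i = b_i·n_i / q:
  layer 1 (medium sand): t_1 = 7.80 × 0.23 / 0.3968 = 4.521 d
  layer 2 (silty sand): t_2 = 4.98 × 0.19 / 0.3968 = 2.384 d
  layer 3 (coarse sand): t_3 = 2.38 × 0.27 / 0.3968 = 1.619 d
Total t = Σ t_i = 8.525 days.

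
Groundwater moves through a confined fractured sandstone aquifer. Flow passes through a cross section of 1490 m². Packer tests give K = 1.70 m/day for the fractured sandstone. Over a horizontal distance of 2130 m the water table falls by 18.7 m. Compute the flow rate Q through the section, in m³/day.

22.2

Hydraulic gradient i = Δh / L = 18.7 / 2130 = 0.008779.
Darcy's law: Q = K · A · i = 1.700 × 1490 × 0.008779 = 22.24 m³/day.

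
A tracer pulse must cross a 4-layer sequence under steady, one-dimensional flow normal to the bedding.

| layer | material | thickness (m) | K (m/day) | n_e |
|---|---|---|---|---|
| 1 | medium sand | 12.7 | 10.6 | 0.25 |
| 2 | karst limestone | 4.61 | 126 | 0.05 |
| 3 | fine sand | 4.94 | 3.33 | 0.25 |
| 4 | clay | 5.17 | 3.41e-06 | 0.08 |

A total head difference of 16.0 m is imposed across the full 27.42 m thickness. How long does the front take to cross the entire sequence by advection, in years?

1310

With flow normal to the layers, continuity requires the same specific discharge q through every layer.
Σ(b_i/K_i) = 12.7/10.6 + 4.61/126 + 4.94/3.33 + 5.17/3.41e-06 = 1.516e+06 d.
q = Δh / Σ(b_i/K_i) = 16.0 / 1.516e+06 = 1.055e-05 m/day.
In each layer the seepage velocity is v_i = q/n_i, so the layer transit time is t_i = b_i·n_i / q:
  layer 1 (medium sand): t_1 = 12.7 × 0.25 / 1.055e-05 = 3.009e+05 d
  layer 2 (karst limestone): t_2 = 4.61 × 0.05 / 1.055e-05 = 21842 d
  layer 3 (fine sand): t_3 = 4.94 × 0.25 / 1.055e-05 = 1.170e+05 d
  layer 4 (clay): t_4 = 5.17 × 0.08 / 1.055e-05 = 39192 d
Total t = Σ t_i = 4.789e+05 days = 1311 years.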